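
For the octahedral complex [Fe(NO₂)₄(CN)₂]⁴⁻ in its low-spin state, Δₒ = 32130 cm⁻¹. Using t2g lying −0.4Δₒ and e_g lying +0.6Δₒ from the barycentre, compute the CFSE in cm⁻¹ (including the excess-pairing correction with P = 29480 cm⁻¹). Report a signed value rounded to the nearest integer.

-18152

Ligand charges: 4×(-1) from NO₂⁻ and 2×(-1) from CN⁻ sum to -6; with overall charge -4, Fe is +2.
Group 8 minus oxidation state +2 gives a d⁶ configuration for Fe²⁺.
The d⁶ electrons fill as t2g^6 e_g^0.
The orbital stabilization is -2.4Δₒ = -2.4 × 32130 = -77112 cm⁻¹.
High-spin d⁶ would be t2g^4 e_g^2 with 1 pair; low-spin has 3, so 2 excess pairs cost +2P = +58960 cm⁻¹.
Net CFSE = -77112 + 58960 = -18152 cm⁻¹.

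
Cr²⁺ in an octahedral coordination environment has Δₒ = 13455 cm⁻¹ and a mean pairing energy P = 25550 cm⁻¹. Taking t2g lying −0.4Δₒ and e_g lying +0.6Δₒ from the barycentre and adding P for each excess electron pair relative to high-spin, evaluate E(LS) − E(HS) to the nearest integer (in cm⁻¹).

Cr is in group 6, so Cr²⁺ is d⁴ (6 − 2 = 4).
In the high-spin limit (t2g^3 e_g^1) the orbital term is -0.6Δₒ = -8073 cm⁻¹, with no excess pairing.
Low-spin: t2g^4 e_g^0, orbital CFSE = -1.6Δₒ = -21528 cm⁻¹; plus 1 excess pair × P = +25550 cm⁻¹; total 4022 cm⁻¹.
Thus E(LS) − E(HS) = 12095 cm⁻¹.

12095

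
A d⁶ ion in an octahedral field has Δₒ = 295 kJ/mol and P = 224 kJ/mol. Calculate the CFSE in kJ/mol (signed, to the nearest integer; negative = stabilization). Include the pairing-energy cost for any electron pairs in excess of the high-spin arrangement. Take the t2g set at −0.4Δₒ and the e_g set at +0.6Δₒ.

Since Δₒ = 295 kJ/mol > P = 224 kJ/mol, the complex adopts the low-spin configuration.
Filling d⁶ accordingly: t2g^6 e_g^0.
Orbital CFSE = -2.4Δₒ = -2.4 × 295 = -708 kJ/mol.
Excess pairs vs high-spin: 3 − 1 = 2; pairing cost = +448 kJ/mol.
Net CFSE = -708 + 448 = -260 kJ/mol.

-260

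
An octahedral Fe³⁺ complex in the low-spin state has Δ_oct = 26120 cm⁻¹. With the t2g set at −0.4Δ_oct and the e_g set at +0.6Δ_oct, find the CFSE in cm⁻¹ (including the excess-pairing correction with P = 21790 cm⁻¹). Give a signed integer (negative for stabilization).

Fe is in group 8, so Fe³⁺ is d⁵ (8 − 3 = 5).
Electron filling gives t2g^5 e_g^0.
Orbital CFSE = 5(-0.4) + 0(0.6) = -2.0Δ_oct = -2.0 × 26120 = -52240 cm⁻¹.
High-spin d⁵ would be t2g^3 e_g^2 with 0 pairs; low-spin has 2, so 2 excess pairs cost +2P = +43580 cm⁻¹.
Combining: -52240 + 43580 = -8660 cm⁻¹.

-8660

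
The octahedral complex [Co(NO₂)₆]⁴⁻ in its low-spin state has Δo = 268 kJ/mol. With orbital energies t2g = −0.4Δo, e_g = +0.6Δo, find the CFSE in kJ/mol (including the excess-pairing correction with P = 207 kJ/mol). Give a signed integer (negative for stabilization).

Each NO₂⁻ contributes -1; 6 × (-1) = -6. With overall charge -4, Co is in the +2 oxidation state.
Co sits in group 9; removing 2 electrons leaves Co²⁺ with 9 − 2 = 7 d electrons.
Configuration: t2g^6 e_g^1.
CFSE(orbital) = 6×(-0.4Δo) + 1×(0.6Δo) = -1.8Δo; with Δo = 268 kJ/mol that is -482 kJ/mol.
Relative to high-spin t2g^5 e_g^2 (2 paired), the low-spin configuration has 1 additional pair, contributing +1 × 207 = +207 kJ/mol.
Overall CFSE = -482 + 207 = -275 kJ/mol.

-275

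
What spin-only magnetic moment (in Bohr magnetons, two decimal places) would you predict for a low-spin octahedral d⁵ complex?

Configuration: t₂g⁵ eg⁰ → 1 unpaired electron.
μ(spin-only) = √[1(1+2)] = √3 ≈ 1.73 Bohr magnetons.

1.73 Bohr magnetons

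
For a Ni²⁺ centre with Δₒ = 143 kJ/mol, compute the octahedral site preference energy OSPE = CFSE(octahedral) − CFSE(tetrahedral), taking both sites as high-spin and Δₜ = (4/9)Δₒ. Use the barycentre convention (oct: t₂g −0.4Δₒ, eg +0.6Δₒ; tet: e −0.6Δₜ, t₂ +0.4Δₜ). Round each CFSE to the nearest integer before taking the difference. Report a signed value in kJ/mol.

-121

Group 10 minus oxidation state +2 gives a d⁸ configuration for Ni²⁺.
Octahedral high-spin t₂g⁶ eg²: CFSE = -1.2 × 143 = -172 kJ/mol.
Tetrahedral: e⁴ t₂⁴, CFSE = 4(−0.6) + 4(+0.4) = -0.8Δₜ = -0.8 × (4/9) × 143 = -51 kJ/mol.
OSPE = CFSE(oct) − CFSE(tet) = -172 − (-51) = -121 kJ/mol.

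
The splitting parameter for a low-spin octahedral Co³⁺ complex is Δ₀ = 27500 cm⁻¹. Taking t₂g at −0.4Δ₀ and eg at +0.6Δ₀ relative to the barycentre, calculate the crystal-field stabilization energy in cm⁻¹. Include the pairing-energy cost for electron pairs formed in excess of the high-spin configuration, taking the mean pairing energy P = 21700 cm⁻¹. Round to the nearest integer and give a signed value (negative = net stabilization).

Co sits in group 9; removing 3 electrons leaves Co³⁺ with 9 − 3 = 6 d electrons.
The d⁶ electrons fill as t₂g⁶ eg⁰.
CFSE(orbital) = 6×(-0.4Δ₀) + 0×(0.6Δ₀) = -2.4Δ₀; with Δ₀ = 27500 cm⁻¹ that is -66000 cm⁻¹.
Pairing penalty: 3 pairs vs 1 in the high-spin reference → 2 extra × P = 43400 cm⁻¹.
Combining: -66000 + 43400 = -22600 cm⁻¹.

-22600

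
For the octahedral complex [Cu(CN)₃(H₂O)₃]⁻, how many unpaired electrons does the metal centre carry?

Ligand charges: 3×(-1) from CN⁻ and 3×(+0) from H₂O sum to -3; with overall charge -1, Cu is +2.
Cu is in group 11, so Cu²⁺ is d⁹ (11 − 2 = 9).
Configuration: t₂g⁶ eg³, giving 1 unpaired electron.

1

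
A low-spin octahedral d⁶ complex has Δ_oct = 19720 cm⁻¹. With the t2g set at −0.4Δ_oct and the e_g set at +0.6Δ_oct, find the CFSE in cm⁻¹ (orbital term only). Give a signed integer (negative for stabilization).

Electron filling gives t2g^6 e_g^0.
The orbital stabilization is -2.4Δ_oct = -2.4 × 19720 = -47328 cm⁻¹.

-47328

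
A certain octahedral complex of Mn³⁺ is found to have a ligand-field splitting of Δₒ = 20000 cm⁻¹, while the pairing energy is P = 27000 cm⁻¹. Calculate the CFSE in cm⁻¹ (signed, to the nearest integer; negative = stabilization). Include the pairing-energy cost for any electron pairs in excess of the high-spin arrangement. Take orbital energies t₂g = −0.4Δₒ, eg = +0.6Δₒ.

-12000

Group 7 minus oxidation state +3 gives a d⁴ configuration for Mn³⁺.
Since Δₒ = 20000 cm⁻¹ < P = 27000 cm⁻¹, the complex adopts the high-spin configuration.
That gives t₂g³ eg¹.
Orbital CFSE = -0.6Δₒ = -0.6 × 20000 = -12000 cm⁻¹.
High-spin has no excess pairs, so no pairing correction applies.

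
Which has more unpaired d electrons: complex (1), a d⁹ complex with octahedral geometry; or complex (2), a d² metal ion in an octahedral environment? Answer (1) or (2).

(1): For octahedral d⁹ the high- and low-spin configurations coincide; t₂g⁶ eg³ → 1 unpaired.
(2): t₂g² eg⁰ → 2 unpaired.
So (2) has more unpaired electrons.

(2)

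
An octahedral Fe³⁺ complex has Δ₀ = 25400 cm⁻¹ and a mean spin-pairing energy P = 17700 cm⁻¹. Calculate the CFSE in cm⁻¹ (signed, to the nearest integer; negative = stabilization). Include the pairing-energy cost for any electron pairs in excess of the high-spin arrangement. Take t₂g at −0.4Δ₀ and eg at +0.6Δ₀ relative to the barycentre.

-15400

Fe³⁺: group 8, so d-count = 8 − 3 = 5.
Here Δ₀ > P (25400 > 17700), so the low-spin state is favoured.
That gives t₂g⁵ eg⁰.
Orbital CFSE = -2.0Δ₀ = -2.0 × 25400 = -50800 cm⁻¹.
Excess pairs vs high-spin: 2 − 0 = 2; pairing cost = +35400 cm⁻¹.
Net CFSE = -50800 + 35400 = -15400 cm⁻¹.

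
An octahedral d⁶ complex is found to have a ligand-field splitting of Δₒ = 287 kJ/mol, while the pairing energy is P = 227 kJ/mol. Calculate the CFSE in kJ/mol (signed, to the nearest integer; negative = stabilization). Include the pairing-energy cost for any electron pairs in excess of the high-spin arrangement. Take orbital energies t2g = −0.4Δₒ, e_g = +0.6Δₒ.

With Δₒ > P the complex is low-spin.
Configuration: t2g^6 e_g^0.
Orbital CFSE = -2.4Δₒ = -2.4 × 287 = -689 kJ/mol.
Excess pairs vs high-spin: 3 − 1 = 2; pairing cost = +454 kJ/mol.
Net CFSE = -689 + 454 = -235 kJ/mol.

-235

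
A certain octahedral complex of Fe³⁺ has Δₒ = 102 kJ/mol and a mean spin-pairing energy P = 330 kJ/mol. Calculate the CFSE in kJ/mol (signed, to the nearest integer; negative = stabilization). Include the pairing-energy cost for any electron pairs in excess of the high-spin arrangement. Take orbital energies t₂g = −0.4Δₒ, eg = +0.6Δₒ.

Group 8 minus oxidation state +3 gives a d⁵ configuration for Fe³⁺.
Δₒ < P, so pairing is avoided: the ground state is high-spin.
That gives t₂g³ eg².
Orbital CFSE = 0.0Δₒ = 0.0 × 102 = 0 kJ/mol.
High-spin has no excess pairs, so no pairing correction applies.

0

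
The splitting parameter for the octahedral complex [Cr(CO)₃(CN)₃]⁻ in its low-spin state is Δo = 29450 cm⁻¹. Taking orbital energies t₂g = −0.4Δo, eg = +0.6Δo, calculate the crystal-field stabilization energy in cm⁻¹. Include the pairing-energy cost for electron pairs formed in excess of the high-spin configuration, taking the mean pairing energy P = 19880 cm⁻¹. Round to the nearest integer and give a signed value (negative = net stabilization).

-27240

Ligand charges: 3×(+0) from CO and 3×(-1) from CN⁻ sum to -3; with overall charge -1, Cr is +2.
Cr is in group 6, so Cr²⁺ is d⁴ (6 − 2 = 4).
Configuration: t₂g⁴ eg⁰.
Orbital CFSE = 4(-0.4) + 0(0.6) = -1.6Δo = -1.6 × 29450 = -47120 cm⁻¹.
Pairing penalty: 1 pair vs 0 in the high-spin reference → 1 extra × P = 19880 cm⁻¹.
Overall CFSE = -47120 + 19880 = -27240 cm⁻¹.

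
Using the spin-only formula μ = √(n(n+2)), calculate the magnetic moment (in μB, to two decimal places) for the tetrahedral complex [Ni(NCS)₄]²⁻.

2.83 μB

Each NCS⁻ contributes -1; 4 × (-1) = -4. With overall charge -2, Ni is in the +2 oxidation state.
Ni²⁺: group 10, so d-count = 10 − 2 = 8.
Tetrahedral fields are weak (Δₜ ≈ 4/9 Δₒ), so electrons fill high-spin.
Configuration: e⁴ t₂⁴ → 2 unpaired electrons.
μ(spin-only) = √[2(2+2)] = √8 ≈ 2.83 μB.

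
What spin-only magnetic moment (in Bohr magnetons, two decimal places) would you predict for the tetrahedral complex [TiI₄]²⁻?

Each I⁻ contributes -1; 4 × (-1) = -4. With overall charge -2, Ti is in the +2 oxidation state.
Group 4 minus oxidation state +2 gives a d² configuration for Ti²⁺.
With tetrahedral geometry the complex is necessarily high-spin.
Configuration: e² t₂⁰ → 2 unpaired electrons.
μ(spin-only) = √[2(2+2)] = √8 ≈ 2.83 Bohr magnetons.

2.83 Bohr magnetons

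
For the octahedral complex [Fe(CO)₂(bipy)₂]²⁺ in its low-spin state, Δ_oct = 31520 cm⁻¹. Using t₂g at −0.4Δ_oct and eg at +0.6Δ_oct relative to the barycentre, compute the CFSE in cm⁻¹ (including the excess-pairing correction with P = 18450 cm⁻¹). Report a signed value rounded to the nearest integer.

Ligand charges: 2×(+0) from CO and 2×(+0) from bipy sum to +0; with overall charge +2, Fe is +2.
Fe is in group 8, so Fe²⁺ is d⁶ (8 − 2 = 6).
The d⁶ electrons fill as t₂g⁶ eg⁰.
Orbital CFSE = 6(-0.4) + 0(0.6) = -2.4Δ_oct = -2.4 × 31520 = -75648 cm⁻¹.
Relative to high-spin t₂g⁴ eg² (1 paired), the low-spin configuration has 2 additional pairs, contributing +2 × 18450 = +36900 cm⁻¹.
Combining: -75648 + 36900 = -38748 cm⁻¹.

-38748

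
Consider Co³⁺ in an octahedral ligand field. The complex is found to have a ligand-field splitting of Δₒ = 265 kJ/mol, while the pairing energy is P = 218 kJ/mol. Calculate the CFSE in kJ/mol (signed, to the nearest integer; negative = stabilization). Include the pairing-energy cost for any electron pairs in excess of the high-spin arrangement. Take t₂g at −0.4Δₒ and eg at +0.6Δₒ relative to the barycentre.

-200

Co sits in group 9; removing 3 electrons leaves Co³⁺ with 9 − 3 = 6 d electrons.
Since Δₒ = 265 kJ/mol > P = 218 kJ/mol, the complex adopts the low-spin configuration.
That gives t₂g⁶ eg⁰.
Orbital CFSE = -2.4Δₒ = -2.4 × 265 = -636 kJ/mol.
Excess pairs vs high-spin: 3 − 1 = 2; pairing cost = +436 kJ/mol.
Net CFSE = -636 + 436 = -200 kJ/mol.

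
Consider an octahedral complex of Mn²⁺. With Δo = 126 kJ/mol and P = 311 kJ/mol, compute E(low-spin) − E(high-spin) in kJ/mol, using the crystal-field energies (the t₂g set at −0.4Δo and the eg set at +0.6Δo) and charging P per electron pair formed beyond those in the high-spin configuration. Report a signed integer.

Mn sits in group 7; removing 2 electrons leaves Mn²⁺ with 7 − 2 = 5 d electrons.
In the high-spin limit (t₂g³ eg²) the orbital term is 0.0Δo = 0 kJ/mol, with no excess pairing.
Low-spin: t₂g⁵ eg⁰, orbital CFSE = -2.0Δo = -252 kJ/mol; plus 2 excess pairs × P = +622 kJ/mol; total 370 kJ/mol.
The difference is 370 − (0) = 370 kJ/mol, so high-spin lies lower.

370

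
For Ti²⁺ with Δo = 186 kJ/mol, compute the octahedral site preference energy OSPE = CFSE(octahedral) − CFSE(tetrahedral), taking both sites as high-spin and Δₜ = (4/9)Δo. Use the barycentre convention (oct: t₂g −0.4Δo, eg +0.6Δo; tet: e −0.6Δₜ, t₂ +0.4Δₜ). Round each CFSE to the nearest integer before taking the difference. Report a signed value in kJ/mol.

Ti²⁺: group 4, so d-count = 4 − 2 = 2.
In an octahedral site d² (HS) is t2g^2 e_g^0, giving CFSE(oct) = -0.8Δo = -149 kJ/mol.
In a tetrahedral site the filling is e^2 t2^0: CFSE(tet) = -1.2Δₜ = -1.2 × (4/9)(186) = -99 kJ/mol.
OSPE = CFSE(oct) − CFSE(tet) = -149 − (-99) = -50 kJ/mol.

-50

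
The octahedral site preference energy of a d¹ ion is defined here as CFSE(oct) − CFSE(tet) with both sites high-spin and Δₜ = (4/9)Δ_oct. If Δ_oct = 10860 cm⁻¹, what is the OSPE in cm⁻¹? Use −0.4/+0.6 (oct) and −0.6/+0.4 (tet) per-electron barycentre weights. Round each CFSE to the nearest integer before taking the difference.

-1448

Octahedral high-spin t₂g¹ eg⁰: CFSE = -0.4 × 10860 = -4344 cm⁻¹.
Tetrahedral: e¹ t₂⁰, CFSE = 1(−0.6) + 0(+0.4) = -0.6Δₜ = -0.6 × (4/9) × 10860 = -2896 cm⁻¹.
OSPE = -4344 − (-2896) = -1448 cm⁻¹.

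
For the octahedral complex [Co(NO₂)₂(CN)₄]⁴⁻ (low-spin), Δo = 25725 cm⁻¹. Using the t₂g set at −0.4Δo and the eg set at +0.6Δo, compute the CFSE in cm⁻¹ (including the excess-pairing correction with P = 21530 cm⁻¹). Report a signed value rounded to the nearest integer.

-24775

Ligand charges: 2×(-1) from NO₂⁻ and 4×(-1) from CN⁻ sum to -6; with overall charge -4, Co is +2.
Co sits in group 9; removing 2 electrons leaves Co²⁺ with 9 − 2 = 7 d electrons.
Configuration: t₂g⁶ eg¹.
Orbital CFSE = 6(-0.4) + 1(0.6) = -1.8Δo = -1.8 × 25725 = -46305 cm⁻¹.
Pairing penalty: 3 pairs vs 2 in the high-spin reference → 1 extra × P = 21530 cm⁻¹.
Overall CFSE = -46305 + 21530 = -24775 cm⁻¹.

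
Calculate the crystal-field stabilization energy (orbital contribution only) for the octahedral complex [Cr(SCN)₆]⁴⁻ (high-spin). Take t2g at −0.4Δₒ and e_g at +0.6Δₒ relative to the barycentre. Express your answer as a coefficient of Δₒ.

Each SCN⁻ contributes -1; 6 × (-1) = -6. With overall charge -4, Cr is in the +2 oxidation state.
Cr is in group 6, so Cr²⁺ is d⁴ (6 − 2 = 4).
Configuration: t2g^3 e_g^1.
CFSE = 3(-0.4Δₒ) + 1(0.6Δₒ) = -1.2Δₒ + 0.6Δₒ = -0.6Δₒ.

-0.6 Δₒ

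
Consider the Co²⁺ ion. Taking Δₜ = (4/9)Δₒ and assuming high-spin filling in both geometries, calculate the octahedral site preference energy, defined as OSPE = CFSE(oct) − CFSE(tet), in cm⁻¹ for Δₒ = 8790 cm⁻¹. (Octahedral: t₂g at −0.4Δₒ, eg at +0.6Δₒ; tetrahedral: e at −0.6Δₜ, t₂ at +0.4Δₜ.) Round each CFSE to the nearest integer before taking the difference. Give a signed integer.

-2344

Co is in group 9, so Co²⁺ is d⁷ (9 − 2 = 7).
Octahedral high-spin t2g^5 e_g^2: CFSE = -0.8 × 8790 = -7032 cm⁻¹.
Tetrahedral: e^4 t2^3, CFSE = 4(−0.6) + 3(+0.4) = -1.2Δₜ = -1.2 × (4/9) × 8790 = -4688 cm⁻¹.
OSPE = -7032 − (-4688) = -2344 cm⁻¹.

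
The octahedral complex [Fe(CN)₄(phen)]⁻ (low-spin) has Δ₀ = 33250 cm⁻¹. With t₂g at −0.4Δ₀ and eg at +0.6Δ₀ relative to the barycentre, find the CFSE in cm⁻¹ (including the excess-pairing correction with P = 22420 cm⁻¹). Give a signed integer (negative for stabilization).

Ligand charges: 4×(-1) from CN⁻ and 1×(+0) from phen sum to -4; with overall charge -1, Fe is +3.
Fe³⁺: group 8, so d-count = 8 − 3 = 5.
The d⁵ electrons fill as t₂g⁵ eg⁰.
The orbital stabilization is -2.0Δ₀ = -2.0 × 33250 = -66500 cm⁻¹.
Pairing penalty: 2 pairs vs 0 in the high-spin reference → 2 extra × P = 44840 cm⁻¹.
Overall CFSE = -66500 + 44840 = -21660 cm⁻¹.

-21660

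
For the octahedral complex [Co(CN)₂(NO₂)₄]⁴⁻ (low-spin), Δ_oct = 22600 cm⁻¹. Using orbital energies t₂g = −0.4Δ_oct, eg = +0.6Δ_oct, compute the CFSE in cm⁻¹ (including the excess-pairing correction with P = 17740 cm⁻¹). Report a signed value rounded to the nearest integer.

-22940

Ligand charges: 2×(-1) from CN⁻ and 4×(-1) from NO₂⁻ sum to -6; with overall charge -4, Co is +2.
Co²⁺: group 9, so d-count = 9 − 2 = 7.
Electron filling gives t₂g⁶ eg¹.
CFSE(orbital) = 6×(-0.4Δ_oct) + 1×(0.6Δ_oct) = -1.8Δ_oct; with Δ_oct = 22600 cm⁻¹ that is -40680 cm⁻¹.
Relative to high-spin t₂g⁵ eg² (2 paired), the low-spin configuration has 1 additional pair, contributing +1 × 17740 = +17740 cm⁻¹.
Net CFSE = -40680 + 17740 = -22940 cm⁻¹.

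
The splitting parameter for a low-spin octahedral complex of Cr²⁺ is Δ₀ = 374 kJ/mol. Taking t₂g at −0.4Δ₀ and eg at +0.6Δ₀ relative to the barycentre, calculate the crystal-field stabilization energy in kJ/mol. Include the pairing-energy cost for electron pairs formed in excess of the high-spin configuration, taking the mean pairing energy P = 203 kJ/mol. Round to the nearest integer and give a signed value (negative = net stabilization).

Group 6 minus oxidation state +2 gives a d⁴ configuration for Cr²⁺.
Configuration: t₂g⁴ eg⁰.
Orbital CFSE = 4(-0.4) + 0(0.6) = -1.6Δ₀ = -1.6 × 374 = -598 kJ/mol.
High-spin d⁴ would be t₂g³ eg¹ with 0 pairs; low-spin has 1, so 1 excess pair costs +1P = +203 kJ/mol.
Combining: -598 + 203 = -395 kJ/mol.

-395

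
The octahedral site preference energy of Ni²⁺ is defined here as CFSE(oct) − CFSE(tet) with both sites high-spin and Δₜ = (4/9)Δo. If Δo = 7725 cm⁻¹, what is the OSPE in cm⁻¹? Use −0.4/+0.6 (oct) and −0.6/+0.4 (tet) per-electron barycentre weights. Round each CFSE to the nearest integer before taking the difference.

-6523

Ni sits in group 10; removing 2 electrons leaves Ni²⁺ with 10 − 2 = 8 d electrons.
Octahedral high-spin t₂g⁶ eg²: CFSE = -1.2 × 7725 = -9270 cm⁻¹.
Tetrahedral: e⁴ t₂⁴, CFSE = 4(−0.6) + 4(+0.4) = -0.8Δₜ = -0.8 × (4/9) × 7725 = -2747 cm⁻¹.
Subtracting, OSPE = -9270 − (-2747) = -6523 cm⁻¹.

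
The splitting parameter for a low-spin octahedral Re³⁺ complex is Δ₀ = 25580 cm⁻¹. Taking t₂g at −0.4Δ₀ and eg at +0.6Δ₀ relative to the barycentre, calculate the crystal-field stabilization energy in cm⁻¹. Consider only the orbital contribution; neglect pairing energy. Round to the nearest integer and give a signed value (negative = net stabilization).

-40928

Re is in group 7, so Re³⁺ is d⁴ (7 − 3 = 4).
Electron filling gives t₂g⁴ eg⁰.
Orbital CFSE = 4(-0.4) + 0(0.6) = -1.6Δ₀ = -1.6 × 25580 = -40928 cm⁻¹.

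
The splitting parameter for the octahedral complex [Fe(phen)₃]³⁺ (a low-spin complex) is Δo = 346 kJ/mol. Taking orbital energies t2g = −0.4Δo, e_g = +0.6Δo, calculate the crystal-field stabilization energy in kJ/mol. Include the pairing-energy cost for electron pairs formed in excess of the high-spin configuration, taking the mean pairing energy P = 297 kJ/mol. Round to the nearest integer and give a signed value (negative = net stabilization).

-98

phen is neutral, so the +3 overall charge sits on Fe: oxidation state +3.
Fe is in group 8, so Fe³⁺ is d⁵ (8 − 3 = 5).
Configuration: t2g^5 e_g^0.
Orbital CFSE = 5(-0.4) + 0(0.6) = -2.0Δo = -2.0 × 346 = -692 kJ/mol.
Pairing penalty: 2 pairs vs 0 in the high-spin reference → 2 extra × P = 594 kJ/mol.
Combining: -692 + 594 = -98 kJ/mol.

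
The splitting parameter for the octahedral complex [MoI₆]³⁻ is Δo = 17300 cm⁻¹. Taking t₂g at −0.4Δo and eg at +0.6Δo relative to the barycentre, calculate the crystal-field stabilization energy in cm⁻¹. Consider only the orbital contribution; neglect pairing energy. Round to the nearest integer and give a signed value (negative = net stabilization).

Each I⁻ contributes -1; 6 × (-1) = -6. With overall charge -3, Mo is in the +3 oxidation state.
Mo is in group 6, so Mo³⁺ is d³ (6 − 3 = 3).
For octahedral d³ the high- and low-spin configurations coincide.
Configuration: t₂g³ eg⁰.
CFSE(orbital) = 3×(-0.4Δo) + 0×(0.6Δo) = -1.2Δo; with Δo = 17300 cm⁻¹ that is -20760 cm⁻¹.

-20760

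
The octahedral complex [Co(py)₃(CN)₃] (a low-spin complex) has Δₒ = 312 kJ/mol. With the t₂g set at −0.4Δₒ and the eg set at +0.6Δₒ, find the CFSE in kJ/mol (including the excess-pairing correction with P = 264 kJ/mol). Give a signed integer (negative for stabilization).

-221

Ligand charges: 3×(+0) from py and 3×(-1) from CN⁻ sum to -3; with overall charge +0, Co is +3.
Co sits in group 9; removing 3 electrons leaves Co³⁺ with 9 − 3 = 6 d electrons.
Configuration: t₂g⁶ eg⁰.
Orbital CFSE = 6(-0.4) + 0(0.6) = -2.4Δₒ = -2.4 × 312 = -749 kJ/mol.
Pairing penalty: 3 pairs vs 1 in the high-spin reference → 2 extra × P = 528 kJ/mol.
Overall CFSE = -749 + 528 = -221 kJ/mol.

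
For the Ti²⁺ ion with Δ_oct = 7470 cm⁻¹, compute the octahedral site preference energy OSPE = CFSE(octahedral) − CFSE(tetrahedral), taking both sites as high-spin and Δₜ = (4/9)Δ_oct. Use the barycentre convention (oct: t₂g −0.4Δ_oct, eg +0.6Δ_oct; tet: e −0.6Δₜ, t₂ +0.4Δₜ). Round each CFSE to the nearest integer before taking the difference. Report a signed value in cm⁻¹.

-1992

Ti is in group 4, so Ti²⁺ is d² (4 − 2 = 2).
Octahedral high-spin t₂g² eg⁰: CFSE = -0.8 × 7470 = -5976 cm⁻¹.
Tetrahedral e² t₂⁰ gives -1.2Δₜ = -1.2 × (4/9) × 7470 = -3984 cm⁻¹.
OSPE = -5976 − (-3984) = -1992 cm⁻¹.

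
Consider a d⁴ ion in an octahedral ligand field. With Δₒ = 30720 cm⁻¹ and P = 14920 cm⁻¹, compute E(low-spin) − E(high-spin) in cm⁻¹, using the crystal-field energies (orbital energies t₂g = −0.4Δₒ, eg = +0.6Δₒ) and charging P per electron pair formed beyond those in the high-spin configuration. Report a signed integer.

High-spin: t₂g³ eg¹, CFSE = -0.6Δₒ = -18432 cm⁻¹.
Low-spin t₂g⁴ eg⁰ gives -1.6Δₒ = -49152 cm⁻¹, but forming 1 extra pair costs 1P = 14920 cm⁻¹, so E(LS) = -49152 + 14920 = -34232 cm⁻¹.
The difference is -34232 − (-18432) = -15800 cm⁻¹, so low-spin lies lower.

-15800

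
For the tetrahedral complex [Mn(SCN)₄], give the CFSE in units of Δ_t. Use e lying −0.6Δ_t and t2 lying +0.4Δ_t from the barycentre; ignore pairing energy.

-0.8 Δ_t

Each SCN⁻ contributes -1; 4 × (-1) = -4. With overall charge +0, Mn is in the +4 oxidation state.
Mn sits in group 7; removing 4 electrons leaves Mn⁴⁺ with 7 − 4 = 3 d electrons.
With tetrahedral geometry the complex is necessarily high-spin.
Configuration: e^2 t2^1.
CFSE = 2(-0.6Δ_t) + 1(0.4Δ_t) = -1.2Δ_t + 0.4Δ_t = -0.8Δ_t.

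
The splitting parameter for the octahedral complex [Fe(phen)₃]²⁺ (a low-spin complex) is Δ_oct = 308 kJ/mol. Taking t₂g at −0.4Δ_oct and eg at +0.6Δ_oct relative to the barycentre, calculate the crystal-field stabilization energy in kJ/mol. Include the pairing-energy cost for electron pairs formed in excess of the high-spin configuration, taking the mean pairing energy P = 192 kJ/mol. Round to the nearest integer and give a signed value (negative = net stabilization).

-355

phen is neutral, so the +2 overall charge sits on Fe: oxidation state +2.
Fe²⁺: group 8, so d-count = 8 − 2 = 6.
The d⁶ electrons fill as t₂g⁶ eg⁰.
Orbital CFSE = 6(-0.4) + 0(0.6) = -2.4Δ_oct = -2.4 × 308 = -739 kJ/mol.
High-spin d⁶ would be t₂g⁴ eg² with 1 pair; low-spin has 3, so 2 excess pairs cost +2P = +384 kJ/mol.
Net CFSE = -739 + 384 = -355 kJ/mol.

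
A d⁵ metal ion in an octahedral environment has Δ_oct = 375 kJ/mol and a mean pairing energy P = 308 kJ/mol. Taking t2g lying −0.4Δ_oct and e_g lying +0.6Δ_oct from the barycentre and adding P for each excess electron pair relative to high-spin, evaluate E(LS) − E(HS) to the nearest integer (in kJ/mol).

High-spin: t2g^3 e_g^2, CFSE = 0.0Δ_oct = 0 kJ/mol.
Low-spin: t2g^5 e_g^0, orbital CFSE = -2.0Δ_oct = -750 kJ/mol; plus 2 excess pairs × P = +616 kJ/mol; total -134 kJ/mol.
Thus E(LS) − E(HS) = -134 kJ/mol.

-134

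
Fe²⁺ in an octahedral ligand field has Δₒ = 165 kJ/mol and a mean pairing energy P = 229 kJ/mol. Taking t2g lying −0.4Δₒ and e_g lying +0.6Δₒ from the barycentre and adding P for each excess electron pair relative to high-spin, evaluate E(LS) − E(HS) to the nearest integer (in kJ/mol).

Fe sits in group 8; removing 2 electrons leaves Fe²⁺ with 8 − 2 = 6 d electrons.
High-spin d⁶ fills as t2g^4 e_g^2 with CFSE 4(−0.4) + 2(+0.6) = -0.4Δₒ = -66 kJ/mol.
Low-spin: t2g^6 e_g^0, orbital CFSE = -2.4Δₒ = -396 kJ/mol; plus 2 excess pairs × P = +458 kJ/mol; total 62 kJ/mol.
Thus E(LS) − E(HS) = 128 kJ/mol.

128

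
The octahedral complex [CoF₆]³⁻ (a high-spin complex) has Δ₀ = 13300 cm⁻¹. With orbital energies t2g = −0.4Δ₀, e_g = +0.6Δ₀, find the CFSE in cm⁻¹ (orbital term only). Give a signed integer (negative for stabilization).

-5320

Each F⁻ contributes -1; 6 × (-1) = -6. With overall charge -3, Co is in the +3 oxidation state.
Co³⁺: group 9, so d-count = 9 − 3 = 6.
The d⁶ electrons fill as t2g^4 e_g^2.
Orbital CFSE = 4(-0.4) + 2(0.6) = -0.4Δ₀ = -0.4 × 13300 = -5320 cm⁻¹.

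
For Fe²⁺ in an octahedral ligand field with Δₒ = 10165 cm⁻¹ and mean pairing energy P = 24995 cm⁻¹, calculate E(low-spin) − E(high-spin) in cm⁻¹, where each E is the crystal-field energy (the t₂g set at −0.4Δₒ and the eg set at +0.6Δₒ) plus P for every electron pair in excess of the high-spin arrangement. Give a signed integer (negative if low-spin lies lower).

29660

Fe²⁺: group 8, so d-count = 8 − 2 = 6.
In the high-spin limit (t₂g⁴ eg²) the orbital term is -0.4Δₒ = -4066 cm⁻¹, with no excess pairing.
For low-spin the configuration is t₂g⁶ eg⁰: orbital energy -2.4 × 10165 = -24396 cm⁻¹, and 2 additional pairs relative to high-spin add 49990 cm⁻¹, giving 25594 cm⁻¹.
Thus E(LS) − E(HS) = 29660 cm⁻¹.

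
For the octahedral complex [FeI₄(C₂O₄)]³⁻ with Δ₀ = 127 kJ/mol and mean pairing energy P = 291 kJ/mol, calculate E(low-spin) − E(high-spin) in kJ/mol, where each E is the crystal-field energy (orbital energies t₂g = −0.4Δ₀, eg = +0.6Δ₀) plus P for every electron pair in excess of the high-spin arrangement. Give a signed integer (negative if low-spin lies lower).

328

Ligand charges: 4×(-1) from I⁻ and 1×(-2) from C₂O₄²⁻ sum to -6; with overall charge -3, Fe is +3.
Group 8 minus oxidation state +3 gives a d⁵ configuration for Fe³⁺.
High-spin: t₂g³ eg², CFSE = 0.0Δ₀ = 0 kJ/mol.
Low-spin: t₂g⁵ eg⁰, orbital CFSE = -2.0Δ₀ = -254 kJ/mol; plus 2 excess pairs × P = +582 kJ/mol; total 328 kJ/mol.
The difference is 328 − (0) = 328 kJ/mol, so high-spin lies lower.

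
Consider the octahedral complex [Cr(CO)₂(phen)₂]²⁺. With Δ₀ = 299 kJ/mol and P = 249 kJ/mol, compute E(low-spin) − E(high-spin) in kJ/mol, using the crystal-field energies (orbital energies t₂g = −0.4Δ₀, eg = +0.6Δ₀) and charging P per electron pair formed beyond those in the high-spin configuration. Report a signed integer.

Ligand charges: 2×(+0) from CO and 2×(+0) from phen sum to +0; with overall charge +2, Cr is +2.
Cr sits in group 6; removing 2 electrons leaves Cr²⁺ with 6 − 2 = 4 d electrons.
High-spin: t₂g³ eg¹, CFSE = -0.6Δ₀ = -179 kJ/mol.
Low-spin: t₂g⁴ eg⁰, orbital CFSE = -1.6Δ₀ = -478 kJ/mol; plus 1 excess pair × P = +249 kJ/mol; total -229 kJ/mol.
E(LS) − E(HS) = -229 − (-179) = -50 kJ/mol.

-50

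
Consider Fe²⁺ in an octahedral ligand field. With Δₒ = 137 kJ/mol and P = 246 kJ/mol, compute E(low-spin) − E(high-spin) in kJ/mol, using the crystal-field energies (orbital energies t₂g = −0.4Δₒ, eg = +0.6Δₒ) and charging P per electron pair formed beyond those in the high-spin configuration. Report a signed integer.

Fe²⁺: group 8, so d-count = 8 − 2 = 6.
In the high-spin limit (t₂g⁴ eg²) the orbital term is -0.4Δₒ = -55 kJ/mol, with no excess pairing.
Low-spin: t₂g⁶ eg⁰, orbital CFSE = -2.4Δₒ = -329 kJ/mol; plus 2 excess pairs × P = +492 kJ/mol; total 163 kJ/mol.
Thus E(LS) − E(HS) = 218 kJ/mol.

218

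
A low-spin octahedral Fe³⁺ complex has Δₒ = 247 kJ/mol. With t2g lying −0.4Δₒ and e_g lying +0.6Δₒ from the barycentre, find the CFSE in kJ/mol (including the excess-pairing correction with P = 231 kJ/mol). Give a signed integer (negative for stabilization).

-32

Fe³⁺: group 8, so d-count = 8 − 3 = 5.
Electron filling gives t2g^5 e_g^0.
The orbital stabilization is -2.0Δₒ = -2.0 × 247 = -494 kJ/mol.
High-spin d⁵ would be t2g^3 e_g^2 with 0 pairs; low-spin has 2, so 2 excess pairs cost +2P = +462 kJ/mol.
Overall CFSE = -494 + 462 = -32 kJ/mol.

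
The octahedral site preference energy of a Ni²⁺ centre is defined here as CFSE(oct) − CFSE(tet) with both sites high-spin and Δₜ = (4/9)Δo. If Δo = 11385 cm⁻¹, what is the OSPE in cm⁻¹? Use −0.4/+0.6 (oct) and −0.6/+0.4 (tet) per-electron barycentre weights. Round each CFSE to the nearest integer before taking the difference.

-9614

Ni sits in group 10; removing 2 electrons leaves Ni²⁺ with 10 − 2 = 8 d electrons.
Octahedral high-spin t2g^6 e_g^2: CFSE = -1.2 × 11385 = -13662 cm⁻¹.
Tetrahedral e^4 t2^4 gives -0.8Δₜ = -0.8 × (4/9) × 11385 = -4048 cm⁻¹.
Subtracting, OSPE = -13662 − (-4048) = -9614 cm⁻¹.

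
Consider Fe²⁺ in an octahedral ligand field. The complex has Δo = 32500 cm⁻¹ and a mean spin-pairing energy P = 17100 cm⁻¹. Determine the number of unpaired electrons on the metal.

0

Fe²⁺: group 8, so d-count = 8 − 2 = 6.
With Δo > P the complex is low-spin.
Configuration: t₂g⁶ eg⁰.
Unpaired electrons: 0.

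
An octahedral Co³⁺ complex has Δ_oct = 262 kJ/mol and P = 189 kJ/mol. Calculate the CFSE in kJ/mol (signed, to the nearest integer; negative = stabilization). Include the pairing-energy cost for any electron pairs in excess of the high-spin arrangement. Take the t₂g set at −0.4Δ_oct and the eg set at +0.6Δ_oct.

Co sits in group 9; removing 3 electrons leaves Co³⁺ with 9 − 3 = 6 d electrons.
Since Δ_oct = 262 kJ/mol > P = 189 kJ/mol, the complex adopts the low-spin configuration.
Filling d⁶ accordingly: t₂g⁶ eg⁰.
Orbital CFSE = -2.4Δ_oct = -2.4 × 262 = -629 kJ/mol.
Excess pairs vs high-spin: 3 − 1 = 2; pairing cost = +378 kJ/mol.
Net CFSE = -629 + 378 = -251 kJ/mol.

-251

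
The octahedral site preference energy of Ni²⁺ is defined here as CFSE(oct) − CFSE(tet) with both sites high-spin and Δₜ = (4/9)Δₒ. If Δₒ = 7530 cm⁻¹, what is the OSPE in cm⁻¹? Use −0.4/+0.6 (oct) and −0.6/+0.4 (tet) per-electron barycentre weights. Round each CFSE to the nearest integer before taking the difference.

Ni²⁺: group 10, so d-count = 10 − 2 = 8.
In an octahedral site d⁸ (HS) is t₂g⁶ eg², giving CFSE(oct) = -1.2Δₒ = -9036 cm⁻¹.
Tetrahedral: e⁴ t₂⁴, CFSE = 4(−0.6) + 4(+0.4) = -0.8Δₜ = -0.8 × (4/9) × 7530 = -2677 cm⁻¹.
OSPE = CFSE(oct) − CFSE(tet) = -9036 − (-2677) = -6359 cm⁻¹.

-6359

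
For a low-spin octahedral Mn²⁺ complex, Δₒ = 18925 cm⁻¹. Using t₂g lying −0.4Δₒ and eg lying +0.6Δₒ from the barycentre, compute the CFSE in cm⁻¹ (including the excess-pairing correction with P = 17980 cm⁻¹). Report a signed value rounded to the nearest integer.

Mn is in group 7, so Mn²⁺ is d⁵ (7 − 2 = 5).
The d⁵ electrons fill as t₂g⁵ eg⁰.
The orbital stabilization is -2.0Δₒ = -2.0 × 18925 = -37850 cm⁻¹.
High-spin d⁵ would be t₂g³ eg² with 0 pairs; low-spin has 2, so 2 excess pairs cost +2P = +35960 cm⁻¹.
Combining: -37850 + 35960 = -1890 cm⁻¹.

-1890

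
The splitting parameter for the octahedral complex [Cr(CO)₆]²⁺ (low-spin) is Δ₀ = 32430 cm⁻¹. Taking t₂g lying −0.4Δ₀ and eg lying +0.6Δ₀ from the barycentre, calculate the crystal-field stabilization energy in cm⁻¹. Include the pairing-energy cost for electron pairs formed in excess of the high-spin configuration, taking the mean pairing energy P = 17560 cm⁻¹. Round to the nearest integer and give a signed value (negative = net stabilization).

-34328

CO is neutral, so the +2 overall charge sits on Cr: oxidation state +2.
Cr sits in group 6; removing 2 electrons leaves Cr²⁺ with 6 − 2 = 4 d electrons.
The d⁴ electrons fill as t₂g⁴ eg⁰.
CFSE(orbital) = 4×(-0.4Δ₀) + 0×(0.6Δ₀) = -1.6Δ₀; with Δ₀ = 32430 cm⁻¹ that is -51888 cm⁻¹.
Relative to high-spin t₂g³ eg¹ (0 paired), the low-spin configuration has 1 additional pair, contributing +1 × 17560 = +17560 cm⁻¹.
Overall CFSE = -51888 + 17560 = -34328 cm⁻¹.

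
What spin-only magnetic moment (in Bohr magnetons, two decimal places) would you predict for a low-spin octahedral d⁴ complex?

Configuration: t₂g⁴ eg⁰ → 2 unpaired electrons.
μ(spin-only) = √[2(2+2)] = √8 ≈ 2.83 Bohr magnetons.

2.83 Bohr magnetons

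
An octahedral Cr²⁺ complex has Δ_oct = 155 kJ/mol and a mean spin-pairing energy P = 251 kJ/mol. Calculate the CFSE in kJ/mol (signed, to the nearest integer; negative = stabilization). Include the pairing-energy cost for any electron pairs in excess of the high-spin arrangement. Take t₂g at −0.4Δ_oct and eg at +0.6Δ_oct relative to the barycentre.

-93

Cr sits in group 6; removing 2 electrons leaves Cr²⁺ with 6 − 2 = 4 d electrons.
With Δ_oct < P the complex is high-spin.
Configuration: t₂g³ eg¹.
Orbital CFSE = -0.6Δ_oct = -0.6 × 155 = -93 kJ/mol.
High-spin has no excess pairs, so no pairing correction applies.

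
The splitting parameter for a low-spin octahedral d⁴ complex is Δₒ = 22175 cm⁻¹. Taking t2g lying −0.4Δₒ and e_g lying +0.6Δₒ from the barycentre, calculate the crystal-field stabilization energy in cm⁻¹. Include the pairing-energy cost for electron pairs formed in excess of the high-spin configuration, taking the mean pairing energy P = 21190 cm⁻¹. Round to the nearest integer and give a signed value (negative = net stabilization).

-14290

Electron filling gives t2g^4 e_g^0.
The orbital stabilization is -1.6Δₒ = -1.6 × 22175 = -35480 cm⁻¹.
High-spin d⁴ would be t2g^3 e_g^1 with 0 pairs; low-spin has 1, so 1 excess pair costs +1P = +21190 cm⁻¹.
Combining: -35480 + 21190 = -14290 cm⁻¹.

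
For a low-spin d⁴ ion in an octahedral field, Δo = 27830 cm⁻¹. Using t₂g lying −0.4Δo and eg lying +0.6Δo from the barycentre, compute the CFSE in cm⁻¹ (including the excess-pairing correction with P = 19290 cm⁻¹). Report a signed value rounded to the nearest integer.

-25238

The d⁴ electrons fill as t₂g⁴ eg⁰.
The orbital stabilization is -1.6Δo = -1.6 × 27830 = -44528 cm⁻¹.
Pairing penalty: 1 pair vs 0 in the high-spin reference → 1 extra × P = 19290 cm⁻¹.
Net CFSE = -44528 + 19290 = -25238 cm⁻¹.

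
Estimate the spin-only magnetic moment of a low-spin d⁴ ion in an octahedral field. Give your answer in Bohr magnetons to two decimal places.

2.83 Bohr magnetons

Configuration: t2g^4 e_g^0 → 2 unpaired electrons.
μ(spin-only) = √[2(2+2)] = √8 ≈ 2.83 Bohr magnetons.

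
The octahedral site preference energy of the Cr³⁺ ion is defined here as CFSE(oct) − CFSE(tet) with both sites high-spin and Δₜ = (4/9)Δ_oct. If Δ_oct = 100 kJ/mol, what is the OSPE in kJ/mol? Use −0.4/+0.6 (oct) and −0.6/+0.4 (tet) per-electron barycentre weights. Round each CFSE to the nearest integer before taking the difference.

-84

Cr is in group 6, so Cr³⁺ is d³ (6 − 3 = 3).
Octahedral high-spin t₂g³ eg⁰: CFSE = -1.2 × 100 = -120 kJ/mol.
Tetrahedral: e² t₂¹, CFSE = 2(−0.6) + 1(+0.4) = -0.8Δₜ = -0.8 × (4/9) × 100 = -36 kJ/mol.
Subtracting, OSPE = -120 − (-36) = -84 kJ/mol.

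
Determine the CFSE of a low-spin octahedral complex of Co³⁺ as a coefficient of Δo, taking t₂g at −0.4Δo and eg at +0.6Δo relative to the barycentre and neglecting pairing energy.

Co is in group 9, so Co³⁺ is d⁶ (9 − 3 = 6).
Configuration: t₂g⁶ eg⁰.
CFSE = 6(-0.4Δo) + 0(0.6Δo) = -2.4Δo + 0.0Δo = -2.4Δo.

-2.4 Δo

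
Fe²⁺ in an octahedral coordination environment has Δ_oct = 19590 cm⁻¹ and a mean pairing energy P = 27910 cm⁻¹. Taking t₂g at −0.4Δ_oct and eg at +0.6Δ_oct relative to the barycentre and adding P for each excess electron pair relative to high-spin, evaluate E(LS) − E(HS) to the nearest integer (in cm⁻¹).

16640

Group 8 minus oxidation state +2 gives a d⁶ configuration for Fe²⁺.
High-spin: t₂g⁴ eg², CFSE = -0.4Δ_oct = -7836 cm⁻¹.
Low-spin t₂g⁶ eg⁰ gives -2.4Δ_oct = -47016 cm⁻¹, but forming 2 extra pairs costs 2P = 55820 cm⁻¹, so E(LS) = -47016 + 55820 = 8804 cm⁻¹.
The difference is 8804 − (-7836) = 16640 cm⁻¹, so high-spin lies lower.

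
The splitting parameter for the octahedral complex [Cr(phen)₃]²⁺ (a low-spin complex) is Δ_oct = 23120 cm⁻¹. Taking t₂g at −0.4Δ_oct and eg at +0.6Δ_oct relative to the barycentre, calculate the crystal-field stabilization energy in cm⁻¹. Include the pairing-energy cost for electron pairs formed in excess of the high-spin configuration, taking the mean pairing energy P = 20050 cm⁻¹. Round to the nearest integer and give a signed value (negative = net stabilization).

phen is neutral, so the +2 overall charge sits on Cr: oxidation state +2.
Cr is in group 6, so Cr²⁺ is d⁴ (6 − 2 = 4).
The d⁴ electrons fill as t₂g⁴ eg⁰.
CFSE(orbital) = 4×(-0.4Δ_oct) + 0×(0.6Δ_oct) = -1.6Δ_oct; with Δ_oct = 23120 cm⁻¹ that is -36992 cm⁻¹.
Pairing penalty: 1 pair vs 0 in the high-spin reference → 1 extra × P = 20050 cm⁻¹.
Net CFSE = -36992 + 20050 = -16942 cm⁻¹.

-16942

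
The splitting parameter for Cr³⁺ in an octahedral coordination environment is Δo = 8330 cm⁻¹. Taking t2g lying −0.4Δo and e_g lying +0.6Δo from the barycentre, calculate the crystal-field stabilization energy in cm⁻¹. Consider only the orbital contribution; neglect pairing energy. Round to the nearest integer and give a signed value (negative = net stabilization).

-9996

Cr is in group 6, so Cr³⁺ is d³ (6 − 3 = 3).
For octahedral d³ the high- and low-spin configurations coincide.
Configuration: t2g^3 e_g^0.
Orbital CFSE = 3(-0.4) + 0(0.6) = -1.2Δo = -1.2 × 8330 = -9996 cm⁻¹.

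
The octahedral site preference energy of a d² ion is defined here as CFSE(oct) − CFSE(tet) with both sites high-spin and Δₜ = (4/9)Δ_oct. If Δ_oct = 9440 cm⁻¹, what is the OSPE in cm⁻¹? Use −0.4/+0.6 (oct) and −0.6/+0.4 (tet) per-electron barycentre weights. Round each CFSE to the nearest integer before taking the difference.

In an octahedral site d² (HS) is t2g^2 e_g^0, giving CFSE(oct) = -0.8Δ_oct = -7552 cm⁻¹.
Tetrahedral e^2 t2^0 gives -1.2Δₜ = -1.2 × (4/9) × 9440 = -5035 cm⁻¹.
OSPE = -7552 − (-5035) = -2517 cm⁻¹.

-2517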